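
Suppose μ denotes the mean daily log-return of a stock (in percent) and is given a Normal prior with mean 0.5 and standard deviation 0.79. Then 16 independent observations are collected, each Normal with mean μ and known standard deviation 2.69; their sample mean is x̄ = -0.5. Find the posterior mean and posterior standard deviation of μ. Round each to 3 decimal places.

Posterior mean ≈ -0.080; posterior SD ≈ 0.512

Prior precision 1/τ₀² = 1/0.79² = 1.60231; data precision n/σ² = 16/2.69² = 2.21114.
Posterior precision = 1.60231 + 2.21114 = 3.81344, giving posterior SD = 1/√3.81344 = 0.512.
Posterior mean = (1.60231·0.5 + 2.21114·-0.5) / 3.81344 = -0.080.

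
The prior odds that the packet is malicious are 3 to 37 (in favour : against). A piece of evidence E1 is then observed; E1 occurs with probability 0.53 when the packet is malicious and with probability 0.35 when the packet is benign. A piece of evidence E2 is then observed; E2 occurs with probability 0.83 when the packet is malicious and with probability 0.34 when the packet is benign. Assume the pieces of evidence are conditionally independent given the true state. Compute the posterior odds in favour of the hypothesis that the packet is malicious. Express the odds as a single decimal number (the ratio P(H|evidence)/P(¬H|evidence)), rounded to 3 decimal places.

Prior odds = 3/37 = 0.081081. In log-odds, ln(0.081081) = -2.5123.
Add log likelihood ratios: ln(1.5143) + ln(2.4412) = 1.3074.
Posterior log-odds = -1.2049, so posterior odds = exp(-1.2049) = 0.29973.

Posterior odds ≈ 0.300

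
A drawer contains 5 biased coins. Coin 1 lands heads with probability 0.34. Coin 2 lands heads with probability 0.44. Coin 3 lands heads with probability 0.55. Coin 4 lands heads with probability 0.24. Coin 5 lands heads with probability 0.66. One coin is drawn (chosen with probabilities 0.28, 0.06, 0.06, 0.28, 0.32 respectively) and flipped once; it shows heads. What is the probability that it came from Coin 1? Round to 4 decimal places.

P(heads|C1) = 0.34; P(heads|C2) = 0.44; P(heads|C3) = 0.55; P(heads|C4) = 0.24; P(heads|C5) = 0.66.
Prior × likelihood for each source: 0.28·0.34=0.09520, 0.06·0.44=0.02640, 0.06·0.55=0.03300, 0.28·0.24=0.06720, 0.32·0.66=0.2112. Summing gives P(heads) = 0.43300.
P(Coin 1 | heads) = 0.09520 / 0.43300 = 0.2199.

Posterior probability ≈ 0.2199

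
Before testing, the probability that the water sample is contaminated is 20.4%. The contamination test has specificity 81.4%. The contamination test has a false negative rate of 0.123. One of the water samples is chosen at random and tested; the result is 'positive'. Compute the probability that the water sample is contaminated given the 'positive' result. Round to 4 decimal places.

P(H | E) ≈ 0.5472

Write H for 'the water sample is contaminated'. Prior odds H:¬H = 0.204/0.796 = 0.25628. For the 'positive' outcome, the likelihood ratio is 0.877/0.186 = 4.7151.
Posterior odds = 0.25628 × 4.7151 = 1.2084, so P(H|E) = 1.2084/(1+1.2084) = 0.5472.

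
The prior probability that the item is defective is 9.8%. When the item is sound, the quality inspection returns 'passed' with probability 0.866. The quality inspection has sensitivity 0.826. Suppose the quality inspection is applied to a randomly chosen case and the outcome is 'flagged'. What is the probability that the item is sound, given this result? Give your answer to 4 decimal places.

Write H for 'the item is defective'. Prior odds H:¬H = 0.098/0.902 = 0.10865. For the 'flagged' outcome, the likelihood ratio is 0.826/0.134 = 6.1642.
Posterior odds = 0.10865 × 6.1642 = 0.66972, so P(H|E) = 0.66972/(1+0.66972) = 0.4011. Then P(¬H|E) = 1 − 0.4011 = 0.5989.

P(¬H | E) ≈ 0.5989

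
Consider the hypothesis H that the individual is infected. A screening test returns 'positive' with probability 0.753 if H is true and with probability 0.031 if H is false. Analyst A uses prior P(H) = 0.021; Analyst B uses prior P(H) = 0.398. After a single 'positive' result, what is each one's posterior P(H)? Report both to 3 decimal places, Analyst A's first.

Analyst A: 0.343; Analyst B: 0.941

The likelihood ratio for a 'positive' result is 0.753/0.031 = 24.290.
Analyst A: prior odds 0.021/0.979 = 0.021450; posterior odds 0.52104; posterior probability 0.343.
Analyst B: prior odds 0.398/0.602 = 0.66113; posterior odds 16.059; posterior probability 0.941.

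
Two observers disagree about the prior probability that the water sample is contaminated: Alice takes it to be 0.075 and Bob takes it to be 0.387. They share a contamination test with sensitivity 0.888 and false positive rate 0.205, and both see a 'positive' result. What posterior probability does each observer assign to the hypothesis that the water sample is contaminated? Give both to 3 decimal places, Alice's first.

Alice: 0.260; Bob: 0.732

P('+'|H) = 0.888, P('+'|¬H) = 0.205.
Alice: numerator 0.888·0.075 = 0.066600; evidence = 0.066600+0.205·0.925 = 0.25622; posterior = 0.260.
Bob: numerator 0.888·0.387 = 0.34366; evidence = 0.34366+0.205·0.613 = 0.46932; posterior = 0.732.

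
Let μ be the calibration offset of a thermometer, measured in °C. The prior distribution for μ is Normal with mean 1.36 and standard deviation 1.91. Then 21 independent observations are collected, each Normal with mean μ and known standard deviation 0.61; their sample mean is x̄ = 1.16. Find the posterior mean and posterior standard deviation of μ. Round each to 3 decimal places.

Prior precision 1/τ₀² = 1/1.91² = 0.274115; data precision n/σ² = 21/0.61² = 56.4364.
Posterior precision = 0.274115 + 56.4364 = 56.7106, giving posterior SD = 1/√56.7106 = 0.133.
Posterior mean = (0.274115·1.36 + 56.4364·1.16) / 56.7106 = 1.161.

Posterior mean ≈ 1.161; posterior SD ≈ 0.133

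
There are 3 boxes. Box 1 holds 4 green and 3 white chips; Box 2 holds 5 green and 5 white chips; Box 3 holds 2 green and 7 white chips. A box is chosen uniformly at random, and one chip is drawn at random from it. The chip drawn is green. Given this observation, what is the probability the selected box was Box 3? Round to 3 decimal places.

P(green|Box 1) = 0.5714; P(green|Box 2) = 0.5; P(green|Box 3) = 0.2222.
Prior × likelihood for each source: 0.333333·0.5714=0.1905, 0.333333·0.5=0.1667, 0.333333·0.2222=0.07407. Summing gives P(green) = 0.43122.
P(Box 3 | green) = 0.07407 / 0.43122 = 0.172.

Posterior probability ≈ 0.172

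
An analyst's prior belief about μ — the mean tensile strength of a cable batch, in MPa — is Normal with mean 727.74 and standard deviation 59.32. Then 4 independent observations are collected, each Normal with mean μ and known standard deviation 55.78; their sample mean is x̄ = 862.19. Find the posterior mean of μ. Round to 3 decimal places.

With known σ, the Normal prior is conjugate. Weight on the data is w = (n/σ²)/(n/σ² + 1/τ₀²) = 0.00128559/(0.00128559+0.00028418) = 0.81897.
Posterior mean = w·x̄ + (1−w)·μ₀ = 0.81897·862.19 + 0.18103·727.74 = 837.850.

Posterior mean ≈ 837.850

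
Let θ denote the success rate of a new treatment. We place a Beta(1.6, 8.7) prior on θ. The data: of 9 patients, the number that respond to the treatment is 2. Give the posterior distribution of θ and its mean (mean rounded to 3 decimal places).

Observing 2 successes and 7 failures updates Beta(1.6, 8.7) by adding the success and failure counts to the two shape parameters: α = 1.6+2 = 3.6, β = 8.7+7 = 15.7.
E[θ | data] = 3.6/(3.6+15.7) = 0.187.

Posterior: Beta(3.6, 15.7); mean ≈ 0.187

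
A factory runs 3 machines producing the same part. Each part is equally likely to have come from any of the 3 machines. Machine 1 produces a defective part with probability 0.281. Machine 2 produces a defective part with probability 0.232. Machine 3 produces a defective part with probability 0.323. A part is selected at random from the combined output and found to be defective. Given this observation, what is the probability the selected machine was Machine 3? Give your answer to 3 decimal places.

Posterior probability ≈ 0.386

Tabulate prior·likelihood by source: [1] prior 0.333333, lik 0.281, product 0.09367; [2] prior 0.333333, lik 0.232, product 0.07733; [3] prior 0.333333, lik 0.323, product 0.1077.
Normalizing constant = 0.27867; the posterior for Machine 3 is its product over the sum, 0.1077/0.27867 = 0.386.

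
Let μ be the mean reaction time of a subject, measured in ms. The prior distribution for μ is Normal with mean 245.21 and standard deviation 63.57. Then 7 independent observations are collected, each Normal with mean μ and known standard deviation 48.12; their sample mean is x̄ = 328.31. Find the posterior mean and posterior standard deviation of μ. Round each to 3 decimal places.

Posterior mean ≈ 322.022; posterior SD ≈ 17.486

Prior precision 1/τ₀² = 1/63.57² = 0.00024745; data precision n/σ² = 7/48.12² = 0.00302306.
Posterior precision = 0.00024745 + 0.00302306 = 0.00327051, giving posterior SD = 1/√0.00327051 = 17.486.
Posterior mean = (0.00024745·245.21 + 0.00302306·328.31) / 0.00327051 = 322.022.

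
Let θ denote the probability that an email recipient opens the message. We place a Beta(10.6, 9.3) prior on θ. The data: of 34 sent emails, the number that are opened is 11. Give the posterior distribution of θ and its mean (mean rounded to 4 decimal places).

Observing 11 successes and 23 failures updates Beta(10.6, 9.3) by adding the success and failure counts to the two shape parameters: α = 10.6+11 = 21.6, β = 9.3+23 = 32.3.
E[θ | data] = 21.6/(21.6+32.3) = 0.4007.

Posterior: Beta(21.6, 32.3); mean ≈ 0.4007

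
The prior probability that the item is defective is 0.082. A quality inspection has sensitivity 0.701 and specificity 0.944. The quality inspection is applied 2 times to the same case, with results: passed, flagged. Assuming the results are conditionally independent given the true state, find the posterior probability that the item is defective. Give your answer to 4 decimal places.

Let H be the event that the item is defective; start with P(H) = 0.082. P('flagged'|H) = 0.701, P('flagged'|¬H) = 0.056.
Update on result 1 ('passed'): P(H) ← 0.299·0.0820 / (0.299·0.0820 + 0.944·0.9180) = 0.024518/0.89111 = 0.0275.
Update on result 2 ('flagged'): P(H) ← 0.701·0.0275 / (0.701·0.0275 + 0.056·0.9725) = 0.019287/0.073747 = 0.2615.

Posterior P(H) ≈ 0.2615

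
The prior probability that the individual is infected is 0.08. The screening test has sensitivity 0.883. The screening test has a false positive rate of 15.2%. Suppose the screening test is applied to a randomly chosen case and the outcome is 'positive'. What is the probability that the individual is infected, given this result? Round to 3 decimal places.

P(H | E) ≈ 0.336

Write H for 'the individual is infected'. Prior odds H:¬H = 0.08/0.92 = 0.086957. For the 'positive' outcome, the likelihood ratio is 0.883/0.152 = 5.8092.
Posterior odds = 0.086957 × 5.8092 = 0.50515, so P(H|E) = 0.50515/(1+0.50515) = 0.336.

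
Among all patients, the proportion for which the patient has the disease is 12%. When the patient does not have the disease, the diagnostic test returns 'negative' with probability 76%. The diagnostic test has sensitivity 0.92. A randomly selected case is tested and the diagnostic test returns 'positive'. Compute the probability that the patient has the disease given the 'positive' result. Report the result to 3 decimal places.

P(H | E) ≈ 0.343

Let H be the event that the patient has the disease. P(H) = 0.12, so P(¬H) = 0.88. With E the 'positive' result, P(E|H) = 0.92 and P(E|¬H) = 0.24.
P(E) = 0.92·0.12 + 0.24·0.88 = 0.11040 + 0.21120 = 0.32160.
By Bayes' theorem, P(H|E) = 0.11040 / 0.32160 = 0.343.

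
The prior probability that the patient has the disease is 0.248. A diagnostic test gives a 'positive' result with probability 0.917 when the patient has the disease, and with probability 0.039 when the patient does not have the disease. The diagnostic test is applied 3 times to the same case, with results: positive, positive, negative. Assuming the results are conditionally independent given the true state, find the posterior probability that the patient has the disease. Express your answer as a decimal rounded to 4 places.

Let H be the event that the patient has the disease; start with P(H) = 0.248. P('positive'|H) = 0.917, P('positive'|¬H) = 0.039.
Update on result 1 ('positive'): P(H) ← 0.917·0.2480 / (0.917·0.2480 + 0.039·0.7520) = 0.22742/0.25674 = 0.8858.
Update on result 2 ('positive'): P(H) ← 0.917·0.8858 / (0.917·0.8858 + 0.039·0.1142) = 0.81225/0.81671 = 0.9945.
Update on result 3 ('negative'): P(H) ← 0.083·0.9945 / (0.083·0.9945 + 0.961·0.0055) = 0.082547/0.087789 = 0.9403.

Posterior P(H) ≈ 0.9403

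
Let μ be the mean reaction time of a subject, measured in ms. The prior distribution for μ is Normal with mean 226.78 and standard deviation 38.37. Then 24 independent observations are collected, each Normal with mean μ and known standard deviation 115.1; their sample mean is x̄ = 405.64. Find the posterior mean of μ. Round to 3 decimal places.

Posterior mean ≈ 356.866

Prior precision 1/τ₀² = 1/38.37² = 0.00067923; data precision n/σ² = 24/115.1² = 0.00181159.
Posterior precision = 0.00067923 + 0.00181159 = 0.00249082.
Posterior mean = (0.00067923·226.78 + 0.00181159·405.64) / 0.00249082 = 356.866.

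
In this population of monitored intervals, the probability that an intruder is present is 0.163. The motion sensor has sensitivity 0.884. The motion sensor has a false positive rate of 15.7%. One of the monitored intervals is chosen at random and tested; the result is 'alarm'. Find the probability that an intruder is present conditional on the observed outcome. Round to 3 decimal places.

P(H | E) ≈ 0.523

Let H be the event that an intruder is present. P(H) = 0.163, so P(¬H) = 0.837. With E the 'alarm' result, P(E|H) = 0.884 and P(E|¬H) = 0.157.
P(E) = 0.884·0.163 + 0.157·0.837 = 0.14409 + 0.13141 = 0.27550.
By Bayes' theorem, P(H|E) = 0.14409 / 0.27550 = 0.523.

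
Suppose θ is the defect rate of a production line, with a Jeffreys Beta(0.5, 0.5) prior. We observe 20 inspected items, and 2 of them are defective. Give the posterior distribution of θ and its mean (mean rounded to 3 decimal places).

Posterior: Beta(2.5, 18.5); mean ≈ 0.119

The binomial likelihood is conjugate to the Beta prior: with 2 successes and 18 failures, the posterior is Beta(0.5+2, 0.5+18) = Beta(2.5, 18.5).
Posterior mean = α/(α+β) = 2.5/21 = 0.119.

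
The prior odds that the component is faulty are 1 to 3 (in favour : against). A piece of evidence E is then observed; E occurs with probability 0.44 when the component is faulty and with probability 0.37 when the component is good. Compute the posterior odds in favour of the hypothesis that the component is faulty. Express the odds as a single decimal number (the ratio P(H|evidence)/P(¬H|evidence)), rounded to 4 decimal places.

Prior odds = 1/3 = 0.33333. In log-odds, ln(0.33333) = -1.0986.
Add log likelihood ratio: ln(1.1892) = 0.17327.
Posterior log-odds = -0.92534, so posterior odds = exp(-0.92534) = 0.39640.

Posterior odds ≈ 0.3964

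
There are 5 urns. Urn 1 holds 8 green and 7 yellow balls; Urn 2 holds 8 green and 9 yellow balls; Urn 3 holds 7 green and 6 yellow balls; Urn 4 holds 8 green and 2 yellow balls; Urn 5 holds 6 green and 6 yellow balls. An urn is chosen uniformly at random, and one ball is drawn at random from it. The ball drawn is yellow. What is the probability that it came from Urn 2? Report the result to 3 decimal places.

Tabulate prior·likelihood by source: [1] prior 0.2, lik 0.4667, product 0.09333; [2] prior 0.2, lik 0.5294, product 0.1059; [3] prior 0.2, lik 0.4615, product 0.09231; [4] prior 0.2, lik 0.2, product 0.04000; [5] prior 0.2, lik 0.5, product 0.1000.
Normalizing constant = 0.43152; the posterior for Urn 2 is its product over the sum, 0.1059/0.43152 = 0.245.

Posterior probability ≈ 0.245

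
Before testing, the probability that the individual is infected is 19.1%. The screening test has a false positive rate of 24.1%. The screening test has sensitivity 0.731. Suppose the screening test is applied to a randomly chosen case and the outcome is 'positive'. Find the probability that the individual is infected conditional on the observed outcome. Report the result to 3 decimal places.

Write H for 'the individual is infected'. Prior odds H:¬H = 0.191/0.809 = 0.23609. For the 'positive' outcome, the likelihood ratio is 0.731/0.241 = 3.0332.
Posterior odds = 0.23609 × 3.0332 = 0.71612, so P(H|E) = 0.71612/(1+0.71612) = 0.417.

P(H | E) ≈ 0.417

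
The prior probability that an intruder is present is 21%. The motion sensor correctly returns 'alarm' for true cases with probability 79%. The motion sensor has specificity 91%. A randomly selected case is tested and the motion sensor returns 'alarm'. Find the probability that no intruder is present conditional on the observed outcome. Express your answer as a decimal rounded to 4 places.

Let H be the event that an intruder is present. P(H) = 0.21, so P(¬H) = 0.79. With E the 'alarm' result, P(E|H) = 0.79 and P(E|¬H) = 0.09.
P(E) = 0.79·0.21 + 0.09·0.79 = 0.16590 + 0.071100 = 0.23700.
By Bayes' theorem, P(H|E) = 0.16590 / 0.23700 = 0.7000. Hence P(¬H|E) = 1 − 0.7000 = 0.3000.

P(¬H | E) ≈ 0.3000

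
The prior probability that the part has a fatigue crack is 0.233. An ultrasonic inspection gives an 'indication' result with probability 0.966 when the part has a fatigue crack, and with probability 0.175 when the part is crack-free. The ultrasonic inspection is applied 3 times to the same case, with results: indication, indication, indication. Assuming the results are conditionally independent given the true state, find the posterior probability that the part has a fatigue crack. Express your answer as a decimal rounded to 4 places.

With H the event that the part has a fatigue crack, the joint likelihood of the observed sequence is P(data|H) = 0.966·0.966·0.966 = 0.90143 and P(data|¬H) = 0.175·0.175·0.175 = 0.0053594.
Bayes: P(H|data) = 0.233·0.90143 / (0.233·0.90143 + 0.767·0.0053594) = 0.21003/0.21414 = 0.9808.

Posterior P(H) ≈ 0.9808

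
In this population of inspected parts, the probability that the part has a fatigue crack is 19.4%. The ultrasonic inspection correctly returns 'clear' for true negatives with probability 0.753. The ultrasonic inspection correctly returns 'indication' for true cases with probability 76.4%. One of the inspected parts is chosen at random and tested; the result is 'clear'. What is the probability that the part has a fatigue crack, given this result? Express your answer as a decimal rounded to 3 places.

Write H for 'the part has a fatigue crack'. Prior odds H:¬H = 0.194/0.806 = 0.24069. For the 'clear' outcome, the likelihood ratio is 0.236/0.753 = 0.31341.
Posterior odds = 0.24069 × 0.31341 = 0.075437, so P(H|E) = 0.075437/(1+0.075437) = 0.070.

P(H | E) ≈ 0.070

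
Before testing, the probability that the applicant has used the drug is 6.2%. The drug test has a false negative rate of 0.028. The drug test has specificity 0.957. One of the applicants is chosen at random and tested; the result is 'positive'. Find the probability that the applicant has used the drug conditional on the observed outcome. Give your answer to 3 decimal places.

P(H | E) ≈ 0.599

Write H for 'the applicant has used the drug'. Prior odds H:¬H = 0.062/0.938 = 0.066098. For the 'positive' outcome, the likelihood ratio is 0.972/0.043 = 22.605.
Posterior odds = 0.066098 × 22.605 = 1.4941, so P(H|E) = 1.4941/(1+1.4941) = 0.599.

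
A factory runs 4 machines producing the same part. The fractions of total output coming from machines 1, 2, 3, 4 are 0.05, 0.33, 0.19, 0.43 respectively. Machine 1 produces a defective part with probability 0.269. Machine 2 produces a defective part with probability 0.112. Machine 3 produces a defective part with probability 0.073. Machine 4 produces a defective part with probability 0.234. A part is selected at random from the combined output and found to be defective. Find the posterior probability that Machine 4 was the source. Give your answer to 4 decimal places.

Tabulate prior·likelihood by source: [1] prior 0.05, lik 0.269, product 0.01345; [2] prior 0.33, lik 0.112, product 0.03696; [3] prior 0.19, lik 0.073, product 0.01387; [4] prior 0.43, lik 0.234, product 0.1006.
Normalizing constant = 0.16490; the posterior for Machine 4 is its product over the sum, 0.1006/0.16490 = 0.6102.

Posterior probability ≈ 0.6102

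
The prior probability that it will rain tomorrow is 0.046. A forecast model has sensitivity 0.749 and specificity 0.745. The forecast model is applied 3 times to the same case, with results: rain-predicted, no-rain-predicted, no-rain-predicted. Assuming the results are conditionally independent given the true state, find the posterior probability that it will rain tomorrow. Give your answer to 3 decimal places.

With H the event that it will rain tomorrow, the joint likelihood of the observed sequence is P(data|H) = 0.749·0.251·0.251 = 0.047188 and P(data|¬H) = 0.255·0.745·0.745 = 0.14153.
Bayes: P(H|data) = 0.046·0.047188 / (0.046·0.047188 + 0.954·0.14153) = 0.0021706/0.13719 = 0.0158.

Posterior P(H) ≈ 0.016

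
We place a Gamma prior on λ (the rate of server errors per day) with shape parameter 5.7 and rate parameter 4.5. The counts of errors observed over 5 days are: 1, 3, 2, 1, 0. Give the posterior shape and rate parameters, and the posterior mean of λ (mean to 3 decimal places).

Posterior: Gamma(shape=12.7, rate=9.5); mean ≈ 1.337

The Poisson likelihood adds the total count to the shape and the number of exposure periods to the rate. Here ∑xᵢ = 7 and n = 5, so shape 5.7→12.7 and rate 4.5→9.5.
E[λ | data] = 12.7/9.5 = 1.337.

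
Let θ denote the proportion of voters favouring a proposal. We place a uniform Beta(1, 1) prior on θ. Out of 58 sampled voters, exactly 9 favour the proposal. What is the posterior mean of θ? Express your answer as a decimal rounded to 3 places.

The binomial likelihood is conjugate to the Beta prior: with 9 successes and 49 failures, the posterior is Beta(1+9, 1+49) = Beta(10, 50).
E[θ | data] = 10/(10+50) = 0.167.

Posterior mean ≈ 0.167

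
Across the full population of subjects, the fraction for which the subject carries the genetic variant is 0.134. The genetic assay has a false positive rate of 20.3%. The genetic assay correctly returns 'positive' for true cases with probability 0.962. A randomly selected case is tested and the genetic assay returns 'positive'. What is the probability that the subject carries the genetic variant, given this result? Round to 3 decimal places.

Let H be the event that the subject carries the genetic variant. P(H) = 0.134, so P(¬H) = 0.866. With E the 'positive' result, P(E|H) = 0.962 and P(E|¬H) = 0.203.
P(E) = 0.962·0.134 + 0.203·0.866 = 0.12891 + 0.17580 = 0.30471.
By Bayes' theorem, P(H|E) = 0.12891 / 0.30471 = 0.423.

P(H | E) ≈ 0.423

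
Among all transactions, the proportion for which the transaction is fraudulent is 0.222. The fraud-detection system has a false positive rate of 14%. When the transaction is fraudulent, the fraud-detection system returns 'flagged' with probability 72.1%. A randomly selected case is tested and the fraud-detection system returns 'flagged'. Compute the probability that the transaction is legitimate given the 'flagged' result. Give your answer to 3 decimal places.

P(¬H | E) ≈ 0.405

Write H for 'the transaction is fraudulent'. Prior odds H:¬H = 0.222/0.778 = 0.28535. For the 'flagged' outcome, the likelihood ratio is 0.721/0.14 = 5.1500.
Posterior odds = 0.28535 × 5.1500 = 1.4695, so P(H|E) = 1.4695/(1+1.4695) = 0.595. Then P(¬H|E) = 1 − 0.595 = 0.405.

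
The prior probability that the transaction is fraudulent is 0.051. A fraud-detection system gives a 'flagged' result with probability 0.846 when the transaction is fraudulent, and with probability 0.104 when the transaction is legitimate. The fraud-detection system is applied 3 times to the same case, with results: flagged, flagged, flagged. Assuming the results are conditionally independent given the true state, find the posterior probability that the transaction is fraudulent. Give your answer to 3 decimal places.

With H the event that the transaction is fraudulent, the joint likelihood of the observed sequence is P(data|H) = 0.846·0.846·0.846 = 0.60550 and P(data|¬H) = 0.104·0.104·0.104 = 0.0011249.
Bayes: P(H|data) = 0.051·0.60550 / (0.051·0.60550 + 0.949·0.0011249) = 0.030880/0.031948 = 0.9666.

Posterior P(H) ≈ 0.967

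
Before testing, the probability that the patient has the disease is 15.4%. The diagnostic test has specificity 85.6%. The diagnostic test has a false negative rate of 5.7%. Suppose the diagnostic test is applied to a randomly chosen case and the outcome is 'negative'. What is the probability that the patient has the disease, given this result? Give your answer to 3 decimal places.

Write H for 'the patient has the disease'. Prior odds H:¬H = 0.154/0.846 = 0.18203. For the 'negative' outcome, the likelihood ratio is 0.057/0.856 = 0.066589.
Posterior odds = 0.18203 × 0.066589 = 0.012121, so P(H|E) = 0.012121/(1+0.012121) = 0.012.

P(H | E) ≈ 0.012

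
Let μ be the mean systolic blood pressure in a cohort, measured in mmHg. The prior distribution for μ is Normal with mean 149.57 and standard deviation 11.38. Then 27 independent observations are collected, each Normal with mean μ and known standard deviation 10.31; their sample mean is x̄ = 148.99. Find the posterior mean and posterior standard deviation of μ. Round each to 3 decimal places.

Posterior mean ≈ 149.007; posterior SD ≈ 1.955

With known σ, the Normal prior is conjugate. Weight on the data is w = (n/σ²)/(n/σ² + 1/τ₀²) = 0.254007/(0.254007+0.00772175) = 0.97050.
Posterior mean = w·x̄ + (1−w)·μ₀ = 0.97050·148.99 + 0.029503·149.57 = 149.007. Posterior variance = 1/(0.254007+0.00772175) = 3.82074, so SD = 1.955.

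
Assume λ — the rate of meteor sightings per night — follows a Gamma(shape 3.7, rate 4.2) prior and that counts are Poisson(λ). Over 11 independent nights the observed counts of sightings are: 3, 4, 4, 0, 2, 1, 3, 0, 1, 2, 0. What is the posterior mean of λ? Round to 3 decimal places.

Posterior mean ≈ 1.559

Total count ∑xᵢ = 20 over n = 11 nights.
Gamma is conjugate to the Poisson likelihood: posterior is Gamma(shape = 3.7+20 = 23.7, rate = 4.2+11 = 15.2).
E[λ | data] = 23.7/15.2 = 1.559.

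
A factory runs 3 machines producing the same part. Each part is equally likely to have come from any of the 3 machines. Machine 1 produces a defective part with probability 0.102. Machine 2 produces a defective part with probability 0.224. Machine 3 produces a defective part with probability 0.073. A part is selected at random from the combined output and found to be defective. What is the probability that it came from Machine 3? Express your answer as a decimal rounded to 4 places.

Posterior probability ≈ 0.1830

P(defective|M1) = 0.102; P(defective|M2) = 0.224; P(defective|M3) = 0.073.
Prior × likelihood for each source: 0.333333·0.102=0.03400, 0.333333·0.224=0.07467, 0.333333·0.073=0.02433. Summing gives P(defective) = 0.13300.
P(Machine 3 | defective) = 0.02433 / 0.13300 = 0.1830.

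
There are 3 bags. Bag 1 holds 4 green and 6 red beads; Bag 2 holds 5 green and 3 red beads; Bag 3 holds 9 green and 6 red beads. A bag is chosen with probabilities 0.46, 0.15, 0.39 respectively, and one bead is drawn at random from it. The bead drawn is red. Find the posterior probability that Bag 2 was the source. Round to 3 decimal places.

Posterior probability ≈ 0.115

Tabulate prior·likelihood by source: [1] prior 0.46, lik 0.6, product 0.2760; [2] prior 0.15, lik 0.375, product 0.05625; [3] prior 0.39, lik 0.4, product 0.1560.
Normalizing constant = 0.48825; the posterior for Bag 2 is its product over the sum, 0.05625/0.48825 = 0.115.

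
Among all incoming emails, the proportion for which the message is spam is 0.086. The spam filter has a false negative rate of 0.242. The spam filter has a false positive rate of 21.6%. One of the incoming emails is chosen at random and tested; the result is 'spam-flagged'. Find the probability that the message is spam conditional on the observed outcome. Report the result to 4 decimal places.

P(H | E) ≈ 0.2482

Write H for 'the message is spam'. Prior odds H:¬H = 0.086/0.914 = 0.094092. For the 'spam-flagged' outcome, the likelihood ratio is 0.758/0.216 = 3.5093.
Posterior odds = 0.094092 × 3.5093 = 0.33019, so P(H|E) = 0.33019/(1+0.33019) = 0.2482.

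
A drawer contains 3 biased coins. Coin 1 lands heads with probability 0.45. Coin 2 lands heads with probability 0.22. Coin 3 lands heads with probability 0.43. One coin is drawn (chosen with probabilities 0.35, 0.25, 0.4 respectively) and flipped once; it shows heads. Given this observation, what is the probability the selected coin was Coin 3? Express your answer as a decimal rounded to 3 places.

Posterior probability ≈ 0.447

Tabulate prior·likelihood by source: [1] prior 0.35, lik 0.45, product 0.1575; [2] prior 0.25, lik 0.22, product 0.05500; [3] prior 0.4, lik 0.43, product 0.1720.
Normalizing constant = 0.38450; the posterior for Coin 3 is its product over the sum, 0.1720/0.38450 = 0.447.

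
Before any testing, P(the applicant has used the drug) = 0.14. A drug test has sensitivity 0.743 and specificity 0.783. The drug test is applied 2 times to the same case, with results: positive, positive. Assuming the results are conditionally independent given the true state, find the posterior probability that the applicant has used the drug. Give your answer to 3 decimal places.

Posterior P(H) ≈ 0.656

Let H be the event that the applicant has used the drug; start with P(H) = 0.14. P('positive'|H) = 0.743, P('positive'|¬H) = 0.217.
Update on result 1 ('positive'): P(H) ← 0.743·0.1400 / (0.743·0.1400 + 0.217·0.8600) = 0.10402/0.29064 = 0.3579.
Update on result 2 ('positive'): P(H) ← 0.743·0.3579 / (0.743·0.3579 + 0.217·0.6421) = 0.26592/0.40526 = 0.6562.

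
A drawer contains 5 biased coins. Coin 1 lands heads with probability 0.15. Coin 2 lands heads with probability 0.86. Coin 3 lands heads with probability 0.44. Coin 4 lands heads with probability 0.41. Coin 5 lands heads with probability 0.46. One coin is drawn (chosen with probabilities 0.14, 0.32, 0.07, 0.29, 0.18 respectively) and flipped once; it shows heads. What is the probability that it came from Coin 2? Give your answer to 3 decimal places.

Posterior probability ≈ 0.521

Tabulate prior·likelihood by source: [1] prior 0.14, lik 0.15, product 0.02100; [2] prior 0.32, lik 0.86, product 0.2752; [3] prior 0.07, lik 0.44, product 0.03080; [4] prior 0.29, lik 0.41, product 0.1189; [5] prior 0.18, lik 0.46, product 0.08280.
Normalizing constant = 0.52870; the posterior for Coin 2 is its product over the sum, 0.2752/0.52870 = 0.521.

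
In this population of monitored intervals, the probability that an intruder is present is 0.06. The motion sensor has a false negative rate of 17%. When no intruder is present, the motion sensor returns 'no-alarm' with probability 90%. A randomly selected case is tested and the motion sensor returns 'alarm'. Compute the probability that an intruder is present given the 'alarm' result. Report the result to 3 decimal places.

P(H | E) ≈ 0.346

Write H for 'an intruder is present'. Prior odds H:¬H = 0.06/0.94 = 0.063830. For the 'alarm' outcome, the likelihood ratio is 0.83/0.1 = 8.3000.
Posterior odds = 0.063830 × 8.3000 = 0.52979, so P(H|E) = 0.52979/(1+0.52979) = 0.346.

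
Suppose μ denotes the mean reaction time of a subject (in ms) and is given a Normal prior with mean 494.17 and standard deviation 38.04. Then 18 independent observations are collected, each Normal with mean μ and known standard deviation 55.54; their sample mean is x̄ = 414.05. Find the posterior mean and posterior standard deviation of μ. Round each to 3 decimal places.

With known σ, the Normal prior is conjugate. Weight on the data is w = (n/σ²)/(n/σ² + 1/τ₀²) = 0.00583527/(0.00583527+0.00069107) = 0.89411.
Posterior mean = w·x̄ + (1−w)·μ₀ = 0.89411·414.05 + 0.10589·494.17 = 422.534. Posterior variance = 1/(0.00583527+0.00069107) = 153.225, so SD = 12.378.

Posterior mean ≈ 422.534; posterior SD ≈ 12.378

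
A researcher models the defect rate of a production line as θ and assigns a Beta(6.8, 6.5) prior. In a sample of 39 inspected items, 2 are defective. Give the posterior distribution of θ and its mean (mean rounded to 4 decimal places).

The binomial likelihood is conjugate to the Beta prior: with 2 successes and 37 failures, the posterior is Beta(6.8+2, 6.5+37) = Beta(8.8, 43.5).
Posterior mean = α/(α+β) = 8.8/52.3 = 0.1683.

Posterior: Beta(8.8, 43.5); mean ≈ 0.1683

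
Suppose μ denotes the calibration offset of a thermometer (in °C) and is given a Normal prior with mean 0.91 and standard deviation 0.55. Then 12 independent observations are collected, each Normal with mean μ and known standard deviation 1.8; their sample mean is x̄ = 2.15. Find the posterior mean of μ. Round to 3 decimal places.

Posterior mean ≈ 1.565

With known σ, the Normal prior is conjugate. Weight on the data is w = (n/σ²)/(n/σ² + 1/τ₀²) = 3.70370/(3.70370+3.30579) = 0.52838.
Posterior mean = w·x̄ + (1−w)·μ₀ = 0.52838·2.15 + 0.47162·0.91 = 1.565.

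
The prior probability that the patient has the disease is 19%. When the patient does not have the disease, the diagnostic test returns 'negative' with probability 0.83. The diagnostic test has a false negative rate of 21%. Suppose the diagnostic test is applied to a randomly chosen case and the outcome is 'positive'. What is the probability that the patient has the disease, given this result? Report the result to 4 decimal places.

Write H for 'the patient has the disease'. Prior odds H:¬H = 0.19/0.81 = 0.23457. For the 'positive' outcome, the likelihood ratio is 0.79/0.17 = 4.6471.
Posterior odds = 0.23457 × 4.6471 = 1.0901, so P(H|E) = 1.0901/(1+1.0901) = 0.5215.

P(H | E) ≈ 0.5215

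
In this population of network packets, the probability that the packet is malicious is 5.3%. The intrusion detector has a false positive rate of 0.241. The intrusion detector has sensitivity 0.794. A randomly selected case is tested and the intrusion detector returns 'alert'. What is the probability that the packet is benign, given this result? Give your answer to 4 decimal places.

Write H for 'the packet is malicious'. Prior odds H:¬H = 0.053/0.947 = 0.055966. For the 'alert' outcome, the likelihood ratio is 0.794/0.241 = 3.2946.
Posterior odds = 0.055966 × 3.2946 = 0.18439, so P(H|E) = 0.18439/(1+0.18439) = 0.1557. Then P(¬H|E) = 1 − 0.1557 = 0.8443.

P(¬H | E) ≈ 0.8443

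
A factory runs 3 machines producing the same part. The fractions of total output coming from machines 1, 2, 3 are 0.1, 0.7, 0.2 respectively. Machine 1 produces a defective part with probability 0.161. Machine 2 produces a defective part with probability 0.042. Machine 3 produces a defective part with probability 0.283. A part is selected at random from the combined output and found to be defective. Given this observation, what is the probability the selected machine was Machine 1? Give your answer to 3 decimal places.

Tabulate prior·likelihood by source: [1] prior 0.1, lik 0.161, product 0.01610; [2] prior 0.7, lik 0.042, product 0.02940; [3] prior 0.2, lik 0.283, product 0.05660.
Normalizing constant = 0.10210; the posterior for Machine 1 is its product over the sum, 0.01610/0.10210 = 0.158.

Posterior probability ≈ 0.158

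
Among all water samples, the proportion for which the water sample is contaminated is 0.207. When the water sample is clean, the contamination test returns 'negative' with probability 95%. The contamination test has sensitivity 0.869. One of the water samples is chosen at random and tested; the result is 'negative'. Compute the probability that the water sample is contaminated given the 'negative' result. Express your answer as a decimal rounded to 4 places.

Write H for 'the water sample is contaminated'. Prior odds H:¬H = 0.207/0.793 = 0.26103. For the 'negative' outcome, the likelihood ratio is 0.131/0.95 = 0.13789.
Posterior odds = 0.26103 × 0.13789 = 0.035995, so P(H|E) = 0.035995/(1+0.035995) = 0.0347.

P(H | E) ≈ 0.0347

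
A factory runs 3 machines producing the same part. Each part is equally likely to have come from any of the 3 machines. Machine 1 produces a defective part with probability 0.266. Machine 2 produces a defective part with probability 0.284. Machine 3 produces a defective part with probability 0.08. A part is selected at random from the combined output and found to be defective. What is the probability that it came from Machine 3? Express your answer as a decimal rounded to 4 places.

Tabulate prior·likelihood by source: [1] prior 0.333333, lik 0.266, product 0.08867; [2] prior 0.333333, lik 0.284, product 0.09467; [3] prior 0.333333, lik 0.08, product 0.02667.
Normalizing constant = 0.21000; the posterior for Machine 3 is its product over the sum, 0.02667/0.21000 = 0.1270.

Posterior probability ≈ 0.1270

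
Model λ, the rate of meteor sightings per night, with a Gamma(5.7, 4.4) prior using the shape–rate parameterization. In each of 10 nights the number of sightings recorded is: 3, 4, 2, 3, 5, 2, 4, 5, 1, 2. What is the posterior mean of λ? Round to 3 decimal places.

Posterior mean ≈ 2.549

The Poisson likelihood adds the total count to the shape and the number of exposure periods to the rate. Here ∑xᵢ = 31 and n = 10, so shape 5.7→36.7 and rate 4.4→14.4.
E[λ | data] = 36.7/14.4 = 2.549.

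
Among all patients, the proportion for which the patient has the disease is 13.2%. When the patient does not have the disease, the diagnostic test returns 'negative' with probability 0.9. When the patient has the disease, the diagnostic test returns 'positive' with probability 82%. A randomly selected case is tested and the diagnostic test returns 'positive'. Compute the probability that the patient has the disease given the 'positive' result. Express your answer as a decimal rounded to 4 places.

P(H | E) ≈ 0.5550

Let H be the event that the patient has the disease. P(H) = 0.132, so P(¬H) = 0.868. With E the 'positive' result, P(E|H) = 0.82 and P(E|¬H) = 0.1.
P(E) = 0.82·0.132 + 0.1·0.868 = 0.10824 + 0.086800 = 0.19504.
By Bayes' theorem, P(H|E) = 0.10824 / 0.19504 = 0.5550.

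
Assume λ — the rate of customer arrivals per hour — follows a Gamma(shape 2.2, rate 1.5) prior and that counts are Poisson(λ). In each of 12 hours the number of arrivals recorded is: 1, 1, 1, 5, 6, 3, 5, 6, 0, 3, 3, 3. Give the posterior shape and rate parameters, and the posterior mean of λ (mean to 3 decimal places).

Total count ∑xᵢ = 37 over n = 12 hours.
Gamma is conjugate to the Poisson likelihood: posterior is Gamma(shape = 2.2+37 = 39.2, rate = 1.5+12 = 13.5).
Posterior mean = shape/rate = 39.2/13.5 = 2.904.

Posterior: Gamma(shape=39.2, rate=13.5); mean ≈ 2.904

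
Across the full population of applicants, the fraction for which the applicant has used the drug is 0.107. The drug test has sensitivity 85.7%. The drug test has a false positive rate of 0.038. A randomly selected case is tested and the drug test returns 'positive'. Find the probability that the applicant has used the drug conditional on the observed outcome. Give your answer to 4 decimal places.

Let H be the event that the applicant has used the drug. P(H) = 0.107, so P(¬H) = 0.893. With E the 'positive' result, P(E|H) = 0.857 and P(E|¬H) = 0.038.
P(E) = 0.857·0.107 + 0.038·0.893 = 0.091699 + 0.033934 = 0.12563.
By Bayes' theorem, P(H|E) = 0.091699 / 0.12563 = 0.7299.

P(H | E) ≈ 0.7299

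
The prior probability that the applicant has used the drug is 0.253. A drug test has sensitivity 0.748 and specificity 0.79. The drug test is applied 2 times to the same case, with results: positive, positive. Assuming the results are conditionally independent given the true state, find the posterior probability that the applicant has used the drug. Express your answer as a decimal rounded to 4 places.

With H the event that the applicant has used the drug, the joint likelihood of the observed sequence is P(data|H) = 0.748·0.748 = 0.55950 and P(data|¬H) = 0.21·0.21 = 0.044100.
Bayes: P(H|data) = 0.253·0.55950 / (0.253·0.55950 + 0.747·0.044100) = 0.14155/0.17450 = 0.8112.

Posterior P(H) ≈ 0.8112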